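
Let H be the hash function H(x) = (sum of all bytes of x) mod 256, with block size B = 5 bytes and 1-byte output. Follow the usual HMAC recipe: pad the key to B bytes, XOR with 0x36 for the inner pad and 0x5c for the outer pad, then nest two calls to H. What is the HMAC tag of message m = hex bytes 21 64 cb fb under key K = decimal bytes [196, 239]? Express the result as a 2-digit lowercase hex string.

Key decimal bytes [196, 239] = c4 ef is 2 bytes ≤ B = 5; zero-pad to 5 bytes: K' = c4 ef 00 00 00.
K' ⊕ ipad = f2 d9 36 36 36.  K' ⊕ opad = 98 b3 5c 5c 5c.
Inner input = (K'⊕ipad) ∥ m = f2 d9 36 36 36 ∥ 21 64 cb fb.
Inner hash: sum = 242+217+54+54+54+33+100+203+251 = 1208; mod 256 = 184 → b8.
Outer input = (K'⊕opad) ∥ inner = 98 b3 5c 5c 5c ∥ b8.
Outer hash (tag): sum = 152+179+92+92+92+184 = 791; mod 256 = 23 → 17.

17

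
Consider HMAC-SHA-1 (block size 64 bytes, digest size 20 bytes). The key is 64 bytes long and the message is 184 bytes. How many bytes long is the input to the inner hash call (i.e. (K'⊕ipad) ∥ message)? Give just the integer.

248

Key is 64 ≤ 64 bytes, zero-padded: |K'| = 64.
Inner input = (K'⊕ipad) ∥ m → 64 + 184 = 248 bytes.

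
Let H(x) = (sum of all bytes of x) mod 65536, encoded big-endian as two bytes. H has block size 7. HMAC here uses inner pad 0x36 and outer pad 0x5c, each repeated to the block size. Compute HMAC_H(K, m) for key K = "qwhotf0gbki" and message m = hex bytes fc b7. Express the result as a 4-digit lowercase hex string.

Key "qwhotf0gbki" = 71 77 68 6f 74 66 30 67 62 6b 69 is 11 bytes > B = 7, so hash it first: H(key) = 04 66, then zero-pad to 7 bytes: K' = 04 66 00 00 00 00 00.
K' ⊕ ipad = 32 50 36 36 36 36 36.  K' ⊕ opad = 58 3a 5c 5c 5c 5c 5c.
Inner input = (K'⊕ipad) ∥ m = 32 50 36 36 36 36 36 ∥ fc b7.
Inner hash: sum = 50+80+54+54+54+54+54+252+183 = 835 → 03 43.
Outer input = (K'⊕opad) ∥ inner = 58 3a 5c 5c 5c 5c 5c ∥ 03 43.
Outer hash (tag): sum = 88+58+92+92+92+92+92+3+67 = 676 → 02 a4.

02a4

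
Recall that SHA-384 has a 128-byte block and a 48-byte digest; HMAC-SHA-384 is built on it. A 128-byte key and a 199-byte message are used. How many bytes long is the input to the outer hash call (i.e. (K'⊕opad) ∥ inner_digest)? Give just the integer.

Key is 128 ≤ 128 bytes, zero-padded: |K'| = 128.
Outer input = (K'⊕opad) ∥ H(inner) → 128 + 48 = 176 bytes.

176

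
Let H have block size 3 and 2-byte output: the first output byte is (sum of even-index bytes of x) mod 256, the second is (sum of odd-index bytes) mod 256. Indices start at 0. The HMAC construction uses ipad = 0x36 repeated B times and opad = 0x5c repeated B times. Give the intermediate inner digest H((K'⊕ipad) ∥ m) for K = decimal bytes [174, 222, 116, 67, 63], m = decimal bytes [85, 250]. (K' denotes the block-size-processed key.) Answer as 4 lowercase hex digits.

876c

Key decimal bytes [174, 222, 116, 67, 63] = ae de 74 43 3f is 5 bytes > B = 3, so hash it first: H(key) = 61 21, then zero-pad to 3 bytes: K' = 61 21 00.
K' ⊕ ipad = 57 17 36.
Inner input = 57 17 36 ∥ 55 fa.
Inner hash: even-index sum = 391 mod 256 = 135; odd-index sum = 108 mod 256 = 108 → 87 6c.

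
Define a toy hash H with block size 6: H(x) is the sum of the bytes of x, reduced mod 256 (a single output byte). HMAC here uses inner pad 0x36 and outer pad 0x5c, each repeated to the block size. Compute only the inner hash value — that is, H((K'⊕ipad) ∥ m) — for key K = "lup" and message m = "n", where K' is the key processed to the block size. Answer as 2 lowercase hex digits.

f3

Key "lup" = 6c 75 70 is 3 bytes ≤ B = 6; zero-pad to 6 bytes: K' = 6c 75 70 00 00 00.
K' ⊕ ipad = 5a 43 46 36 36 36.
Inner input = 5a 43 46 36 36 36 ∥ 6e.
Inner hash: sum = 90+67+70+54+54+54+110 = 499; mod 256 = 243 → f3.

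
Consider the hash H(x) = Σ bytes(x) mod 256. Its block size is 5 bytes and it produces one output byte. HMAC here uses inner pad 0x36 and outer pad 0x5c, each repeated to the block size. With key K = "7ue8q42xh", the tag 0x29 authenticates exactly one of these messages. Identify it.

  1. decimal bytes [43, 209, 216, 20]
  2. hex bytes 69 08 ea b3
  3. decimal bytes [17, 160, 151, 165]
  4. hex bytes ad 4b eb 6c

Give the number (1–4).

4

Key "7ue8q42xh" = 37 75 65 38 71 34 32 78 68 is 9 bytes > B = 5, so hash it first: H(key) = 00, then zero-pad to 5 bytes: K' = 00 00 00 00 00.
K' ⊕ ipad = 36 36 36 36 36; K' ⊕ opad = 5c 5c 5c 5c 5c.
m1: inner = H(36 36 36 36 36 2b d1 d8 14) = f6; tag = H(5c 5c 5c 5c 5c f6) = c2
m2: inner = H(36 36 36 36 36 69 08 ea b3) = 1c; tag = H(5c 5c 5c 5c 5c 1c) = e8
m3: inner = H(36 36 36 36 36 11 a0 97 a5) = fb; tag = H(5c 5c 5c 5c 5c fb) = c7
m4: inner = H(36 36 36 36 36 ad 4b eb 6c) = 5d; tag = H(5c 5c 5c 5c 5c 5d) = 29 ← matches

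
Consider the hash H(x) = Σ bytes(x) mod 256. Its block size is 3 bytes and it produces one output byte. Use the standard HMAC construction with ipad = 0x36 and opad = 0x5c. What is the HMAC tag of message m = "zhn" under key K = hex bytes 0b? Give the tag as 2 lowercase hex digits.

08

Key hex bytes 0b is 1 byte ≤ B = 3; zero-pad to 3 bytes: K' = 0b 00 00.
K' ⊕ ipad = 3d 36 36.  K' ⊕ opad = 57 5c 5c.
Inner input = (K'⊕ipad) ∥ m = 3d 36 36 ∥ 7a 68 6e.
Inner hash: sum = 61+54+54+122+104+110 = 505; mod 256 = 249 → f9.
Outer input = (K'⊕opad) ∥ inner = 57 5c 5c ∥ f9.
Outer hash (tag): sum = 87+92+92+249 = 520; mod 256 = 8 → 08.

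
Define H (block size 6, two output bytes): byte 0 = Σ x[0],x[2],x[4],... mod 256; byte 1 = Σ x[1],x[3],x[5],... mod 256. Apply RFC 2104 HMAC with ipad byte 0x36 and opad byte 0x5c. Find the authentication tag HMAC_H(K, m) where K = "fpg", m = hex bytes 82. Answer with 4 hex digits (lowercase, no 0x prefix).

2a96

Key "fpg" = 66 70 67 is 3 bytes ≤ B = 6; zero-pad to 6 bytes: K' = 66 70 67 00 00 00.
K' ⊕ ipad = 50 46 51 36 36 36.  K' ⊕ opad = 3a 2c 3b 5c 5c 5c.
Inner input = (K'⊕ipad) ∥ m = 50 46 51 36 36 36 ∥ 82.
Inner hash: even-index sum = 345 mod 256 = 89; odd-index sum = 178 mod 256 = 178 → 59 b2.
Outer input = (K'⊕opad) ∥ inner = 3a 2c 3b 5c 5c 5c ∥ 59 b2.
Outer hash (tag): even-index sum = 298 mod 256 = 42; odd-index sum = 406 mod 256 = 150 → 2a 96.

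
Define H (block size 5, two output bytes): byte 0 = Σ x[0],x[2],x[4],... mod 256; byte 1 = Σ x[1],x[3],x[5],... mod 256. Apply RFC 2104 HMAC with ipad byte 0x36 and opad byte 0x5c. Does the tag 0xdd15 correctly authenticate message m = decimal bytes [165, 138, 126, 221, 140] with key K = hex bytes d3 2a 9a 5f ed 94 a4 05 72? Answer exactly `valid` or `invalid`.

invalid

Key hex bytes d3 2a 9a 5f ed 94 a4 05 72 is 9 bytes > B = 5, so hash it first: H(key) = 70 22, then zero-pad to 5 bytes: K' = 70 22 00 00 00.
K' ⊕ ipad = 46 14 36 36 36; K' ⊕ opad = 2c 7e 5c 5c 5c.
Inner hash: even-index sum = 537 mod 256 = 25; odd-index sum = 505 mod 256 = 249 → 19 f9.
Outer hash (recomputed tag): even-index sum = 477 mod 256 = 221; odd-index sum = 243 mod 256 = 243 → dd f3.
Recomputed tag = ddf3; claimed = dd15 → mismatch.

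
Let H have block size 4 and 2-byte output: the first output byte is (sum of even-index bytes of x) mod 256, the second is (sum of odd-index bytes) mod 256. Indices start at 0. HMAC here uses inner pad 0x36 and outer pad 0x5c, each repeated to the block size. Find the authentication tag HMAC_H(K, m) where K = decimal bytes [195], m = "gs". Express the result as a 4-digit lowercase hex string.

8d97

Key decimal bytes [195] = c3 is 1 byte ≤ B = 4; zero-pad to 4 bytes: K' = c3 00 00 00.
K' ⊕ ipad = f5 36 36 36.  K' ⊕ opad = 9f 5c 5c 5c.
Inner input = (K'⊕ipad) ∥ m = f5 36 36 36 ∥ 67 73.
Inner hash: even-index sum = 402 mod 256 = 146; odd-index sum = 223 mod 256 = 223 → 92 df.
Outer input = (K'⊕opad) ∥ inner = 9f 5c 5c 5c ∥ 92 df.
Outer hash (tag): even-index sum = 397 mod 256 = 141; odd-index sum = 407 mod 256 = 151 → 8d 97.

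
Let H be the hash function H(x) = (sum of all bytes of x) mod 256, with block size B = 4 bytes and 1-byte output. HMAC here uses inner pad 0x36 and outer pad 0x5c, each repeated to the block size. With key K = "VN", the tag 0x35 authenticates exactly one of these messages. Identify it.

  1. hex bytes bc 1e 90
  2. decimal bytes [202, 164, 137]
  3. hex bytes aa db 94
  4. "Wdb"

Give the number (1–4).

4

Key "VN" = 56 4e is 2 bytes ≤ B = 4; zero-pad to 4 bytes: K' = 56 4e 00 00.
K' ⊕ ipad = 60 78 36 36; K' ⊕ opad = 0a 12 5c 5c.
m1: inner = H(60 78 36 36 bc 1e 90) = ae; tag = H(0a 12 5c 5c ae) = 82
m2: inner = H(60 78 36 36 ca a4 89) = 3b; tag = H(0a 12 5c 5c 3b) = 0f
m3: inner = H(60 78 36 36 aa db 94) = 5d; tag = H(0a 12 5c 5c 5d) = 31
m4: inner = H(60 78 36 36 57 64 62) = 61; tag = H(0a 12 5c 5c 61) = 35 ← matches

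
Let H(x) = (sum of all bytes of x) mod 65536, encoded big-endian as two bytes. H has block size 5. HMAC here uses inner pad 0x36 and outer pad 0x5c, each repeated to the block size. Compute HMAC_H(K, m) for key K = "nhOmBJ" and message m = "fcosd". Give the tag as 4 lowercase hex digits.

01c4

Key "nhOmBJ" = 6e 68 4f 6d 42 4a is 6 bytes > B = 5, so hash it first: H(key) = 02 1e, then zero-pad to 5 bytes: K' = 02 1e 00 00 00.
K' ⊕ ipad = 34 28 36 36 36.  K' ⊕ opad = 5e 42 5c 5c 5c.
Inner input = (K'⊕ipad) ∥ m = 34 28 36 36 36 ∥ 66 63 6f 73 64.
Inner hash: sum = 52+40+54+54+54+102+99+111+115+100 = 781 → 03 0d.
Outer input = (K'⊕opad) ∥ inner = 5e 42 5c 5c 5c ∥ 03 0d.
Outer hash (tag): sum = 94+66+92+92+92+3+13 = 452 → 01 c4.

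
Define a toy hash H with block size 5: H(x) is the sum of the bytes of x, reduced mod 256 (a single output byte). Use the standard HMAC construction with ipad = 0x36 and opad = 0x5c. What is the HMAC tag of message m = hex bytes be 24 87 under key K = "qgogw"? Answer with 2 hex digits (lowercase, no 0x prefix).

ed

Key "qgogw" = 71 67 6f 67 77 is exactly B = 5 bytes: K' = 71 67 6f 67 77.
K' ⊕ ipad = 47 51 59 51 41.  K' ⊕ opad = 2d 3b 33 3b 2b.
Inner input = (K'⊕ipad) ∥ m = 47 51 59 51 41 ∥ be 24 87.
Inner hash: sum = 71+81+89+81+65+190+36+135 = 748; mod 256 = 236 → ec.
Outer input = (K'⊕opad) ∥ inner = 2d 3b 33 3b 2b ∥ ec.
Outer hash (tag): sum = 45+59+51+59+43+236 = 493; mod 256 = 237 → ed.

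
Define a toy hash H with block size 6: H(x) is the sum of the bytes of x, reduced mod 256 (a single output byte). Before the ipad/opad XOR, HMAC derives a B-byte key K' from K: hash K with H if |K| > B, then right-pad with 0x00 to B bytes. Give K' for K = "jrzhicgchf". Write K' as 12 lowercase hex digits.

220000000000

|K| = 10 > B = 6, so first hash the key.
H(K): sum = 106+114+122+104+105+99+103+99+104+102 = 1058; mod 256 = 34 → 22.
Zero-pad H(K) = 22 to 6 bytes: K' = 22 00 00 00 00 00.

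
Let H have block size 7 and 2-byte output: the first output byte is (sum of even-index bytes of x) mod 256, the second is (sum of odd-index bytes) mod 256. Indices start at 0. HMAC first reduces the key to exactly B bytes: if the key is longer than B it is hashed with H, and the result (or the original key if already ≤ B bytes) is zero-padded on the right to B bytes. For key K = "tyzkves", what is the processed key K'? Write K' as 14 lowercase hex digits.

Key "tyzkves" = 74 79 7a 6b 76 65 73 is exactly B = 7 bytes: K' = 74 79 7a 6b 76 65 73.

74797a6b766573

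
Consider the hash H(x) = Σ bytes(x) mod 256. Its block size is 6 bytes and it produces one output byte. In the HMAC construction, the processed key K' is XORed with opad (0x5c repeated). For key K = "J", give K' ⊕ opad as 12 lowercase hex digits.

165c5c5c5c5c

Key "J" = 4a is 1 byte ≤ B = 6; zero-pad to 6 bytes: K' = 4a 00 00 00 00 00.
XOR each byte with 0x5c: 4a⊕5c=16, 00⊕5c=5c, 00⊕5c=5c, 00⊕5c=5c, 00⊕5c=5c, 00⊕5c=5c.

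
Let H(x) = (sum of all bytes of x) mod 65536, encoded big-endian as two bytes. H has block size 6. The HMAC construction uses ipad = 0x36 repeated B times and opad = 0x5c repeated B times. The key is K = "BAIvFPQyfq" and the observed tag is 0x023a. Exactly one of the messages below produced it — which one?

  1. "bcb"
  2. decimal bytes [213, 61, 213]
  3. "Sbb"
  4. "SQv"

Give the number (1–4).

2

Key "BAIvFPQyfq" = 42 41 49 76 46 50 51 79 66 71 is 10 bytes > B = 6, so hash it first: H(key) = 03 79, then zero-pad to 6 bytes: K' = 03 79 00 00 00 00.
K' ⊕ ipad = 35 4f 36 36 36 36; K' ⊕ opad = 5f 25 5c 5c 5c 5c.
m1: inner = H(35 4f 36 36 36 36 62 63 62) = 02 83; tag = H(5f 25 5c 5c 5c 5c 02 83) = 0279
m2: inner = H(35 4f 36 36 36 36 d5 3d d5) = 03 43; tag = H(5f 25 5c 5c 5c 5c 03 43) = 023a ← matches
m3: inner = H(35 4f 36 36 36 36 53 62 62) = 02 73; tag = H(5f 25 5c 5c 5c 5c 02 73) = 0269
m4: inner = H(35 4f 36 36 36 36 53 51 76) = 02 76; tag = H(5f 25 5c 5c 5c 5c 02 76) = 026c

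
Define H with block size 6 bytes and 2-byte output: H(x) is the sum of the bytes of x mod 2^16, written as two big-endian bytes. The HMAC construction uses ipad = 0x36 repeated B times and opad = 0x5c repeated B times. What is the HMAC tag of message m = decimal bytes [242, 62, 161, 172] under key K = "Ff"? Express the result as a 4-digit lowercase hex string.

Key "Ff" = 46 66 is 2 bytes ≤ B = 6; zero-pad to 6 bytes: K' = 46 66 00 00 00 00.
K' ⊕ ipad = 70 50 36 36 36 36.  K' ⊕ opad = 1a 3a 5c 5c 5c 5c.
Inner input = (K'⊕ipad) ∥ m = 70 50 36 36 36 36 ∥ f2 3e a1 ac.
Inner hash: sum = 112+80+54+54+54+54+242+62+161+172 = 1045 → 04 15.
Outer input = (K'⊕opad) ∥ inner = 1a 3a 5c 5c 5c 5c ∥ 04 15.
Outer hash (tag): sum = 26+58+92+92+92+92+4+21 = 477 → 01 dd.

01dd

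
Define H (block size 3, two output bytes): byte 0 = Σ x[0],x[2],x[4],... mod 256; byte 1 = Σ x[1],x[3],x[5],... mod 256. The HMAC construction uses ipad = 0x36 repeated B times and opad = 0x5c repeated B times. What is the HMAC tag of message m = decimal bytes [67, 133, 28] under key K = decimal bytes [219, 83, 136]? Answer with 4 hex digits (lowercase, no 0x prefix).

Key decimal bytes [219, 83, 136] = db 53 88 is exactly B = 3 bytes: K' = db 53 88.
K' ⊕ ipad = ed 65 be.  K' ⊕ opad = 87 0f d4.
Inner input = (K'⊕ipad) ∥ m = ed 65 be ∥ 43 85 1c.
Inner hash: even-index sum = 560 mod 256 = 48; odd-index sum = 196 mod 256 = 196 → 30 c4.
Outer input = (K'⊕opad) ∥ inner = 87 0f d4 ∥ 30 c4.
Outer hash (tag): even-index sum = 543 mod 256 = 31; odd-index sum = 63 mod 256 = 63 → 1f 3f.

1f3f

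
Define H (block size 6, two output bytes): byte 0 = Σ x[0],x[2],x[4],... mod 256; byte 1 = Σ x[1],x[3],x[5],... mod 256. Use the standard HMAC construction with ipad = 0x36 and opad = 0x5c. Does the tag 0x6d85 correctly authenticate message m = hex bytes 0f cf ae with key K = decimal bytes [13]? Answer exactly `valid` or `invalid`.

Key decimal bytes [13] = 0d is 1 byte ≤ B = 6; zero-pad to 6 bytes: K' = 0d 00 00 00 00 00.
K' ⊕ ipad = 3b 36 36 36 36 36; K' ⊕ opad = 51 5c 5c 5c 5c 5c.
Inner hash: even-index sum = 356 mod 256 = 100; odd-index sum = 369 mod 256 = 113 → 64 71.
Outer hash (recomputed tag): even-index sum = 365 mod 256 = 109; odd-index sum = 389 mod 256 = 133 → 6d 85.
Recomputed tag = 6d85; claimed = 6d85 → match.

valid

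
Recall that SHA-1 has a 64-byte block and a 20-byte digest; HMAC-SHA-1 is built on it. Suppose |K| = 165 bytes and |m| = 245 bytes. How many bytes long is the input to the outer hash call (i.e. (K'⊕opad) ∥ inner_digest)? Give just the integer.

Key is 165 > 64 bytes, so it is hashed to 20 bytes then zero-padded to 64: |K'| = 64.
Outer input = (K'⊕opad) ∥ H(inner) → 64 + 20 = 84 bytes.

84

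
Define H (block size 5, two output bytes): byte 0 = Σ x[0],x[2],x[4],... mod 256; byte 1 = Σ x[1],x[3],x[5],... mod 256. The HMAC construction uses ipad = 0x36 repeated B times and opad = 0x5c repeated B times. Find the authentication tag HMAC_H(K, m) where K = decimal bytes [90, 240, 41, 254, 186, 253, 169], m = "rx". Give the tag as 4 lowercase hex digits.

f7c7

Key decimal bytes [90, 240, 41, 254, 186, 253, 169] = 5a f0 29 fe ba fd a9 is 7 bytes > B = 5, so hash it first: H(key) = e6 eb, then zero-pad to 5 bytes: K' = e6 eb 00 00 00.
K' ⊕ ipad = d0 dd 36 36 36.  K' ⊕ opad = ba b7 5c 5c 5c.
Inner input = (K'⊕ipad) ∥ m = d0 dd 36 36 36 ∥ 72 78.
Inner hash: even-index sum = 436 mod 256 = 180; odd-index sum = 389 mod 256 = 133 → b4 85.
Outer input = (K'⊕opad) ∥ inner = ba b7 5c 5c 5c ∥ b4 85.
Outer hash (tag): even-index sum = 503 mod 256 = 247; odd-index sum = 455 mod 256 = 199 → f7 c7.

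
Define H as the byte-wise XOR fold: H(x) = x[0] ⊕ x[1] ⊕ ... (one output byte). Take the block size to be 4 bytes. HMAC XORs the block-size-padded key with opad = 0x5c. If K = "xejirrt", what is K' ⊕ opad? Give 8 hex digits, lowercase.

Key "xejirrt" = 78 65 6a 69 72 72 74 is 7 bytes > B = 4, so hash it first: H(key) = 6a, then zero-pad to 4 bytes: K' = 6a 00 00 00.
XOR each byte with 0x5c: 6a⊕5c=36, 00⊕5c=5c, 00⊕5c=5c, 00⊕5c=5c.

365c5c5c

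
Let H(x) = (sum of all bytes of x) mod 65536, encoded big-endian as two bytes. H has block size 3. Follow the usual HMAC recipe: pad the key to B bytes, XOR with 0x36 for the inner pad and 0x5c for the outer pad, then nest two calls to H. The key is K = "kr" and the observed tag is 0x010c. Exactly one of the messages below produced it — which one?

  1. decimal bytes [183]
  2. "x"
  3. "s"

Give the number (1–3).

Key "kr" = 6b 72 is 2 bytes ≤ B = 3; zero-pad to 3 bytes: K' = 6b 72 00.
K' ⊕ ipad = 5d 44 36; K' ⊕ opad = 37 2e 5c.
m1: inner = H(5d 44 36 b7) = 01 8e; tag = H(37 2e 5c 01 8e) = 0150
m2: inner = H(5d 44 36 78) = 01 4f; tag = H(37 2e 5c 01 4f) = 0111
m3: inner = H(5d 44 36 73) = 01 4a; tag = H(37 2e 5c 01 4a) = 010c ← matches

3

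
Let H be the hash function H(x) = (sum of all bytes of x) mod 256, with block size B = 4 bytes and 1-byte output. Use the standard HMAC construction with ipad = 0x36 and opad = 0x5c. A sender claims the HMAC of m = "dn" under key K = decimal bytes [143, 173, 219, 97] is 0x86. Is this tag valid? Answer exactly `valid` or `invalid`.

Key decimal bytes [143, 173, 219, 97] = 8f ad db 61 is exactly B = 4 bytes: K' = 8f ad db 61.
K' ⊕ ipad = b9 9b ed 57; K' ⊕ opad = d3 f1 87 3d.
Inner hash: sum = 185+155+237+87+100+110 = 874; mod 256 = 106 → 6a.
Outer hash (recomputed tag): sum = 211+241+135+61+106 = 754; mod 256 = 242 → f2.
Recomputed tag = f2; claimed = 86 → mismatch.

invalid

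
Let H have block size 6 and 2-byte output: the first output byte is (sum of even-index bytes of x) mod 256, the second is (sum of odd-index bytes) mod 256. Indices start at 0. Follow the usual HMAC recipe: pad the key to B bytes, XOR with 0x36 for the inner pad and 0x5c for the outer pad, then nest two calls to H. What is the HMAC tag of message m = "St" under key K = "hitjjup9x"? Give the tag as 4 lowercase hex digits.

012c

Key "hitjjup9x" = 68 69 74 6a 6a 75 70 39 78 is 9 bytes > B = 6, so hash it first: H(key) = 2e 81, then zero-pad to 6 bytes: K' = 2e 81 00 00 00 00.
K' ⊕ ipad = 18 b7 36 36 36 36.  K' ⊕ opad = 72 dd 5c 5c 5c 5c.
Inner input = (K'⊕ipad) ∥ m = 18 b7 36 36 36 36 ∥ 53 74.
Inner hash: even-index sum = 215 mod 256 = 215; odd-index sum = 407 mod 256 = 151 → d7 97.
Outer input = (K'⊕opad) ∥ inner = 72 dd 5c 5c 5c 5c ∥ d7 97.
Outer hash (tag): even-index sum = 513 mod 256 = 1; odd-index sum = 556 mod 256 = 44 → 01 2c.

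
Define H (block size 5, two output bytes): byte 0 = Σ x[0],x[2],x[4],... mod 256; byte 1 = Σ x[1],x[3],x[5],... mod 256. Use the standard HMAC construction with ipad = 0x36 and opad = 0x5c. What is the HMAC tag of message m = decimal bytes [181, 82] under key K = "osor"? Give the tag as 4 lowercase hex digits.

Key "osor" = 6f 73 6f 72 is 4 bytes ≤ B = 5; zero-pad to 5 bytes: K' = 6f 73 6f 72 00.
K' ⊕ ipad = 59 45 59 44 36.  K' ⊕ opad = 33 2f 33 2e 5c.
Inner input = (K'⊕ipad) ∥ m = 59 45 59 44 36 ∥ b5 52.
Inner hash: even-index sum = 314 mod 256 = 58; odd-index sum = 318 mod 256 = 62 → 3a 3e.
Outer input = (K'⊕opad) ∥ inner = 33 2f 33 2e 5c ∥ 3a 3e.
Outer hash (tag): even-index sum = 256 mod 256 = 0; odd-index sum = 151 mod 256 = 151 → 00 97.

0097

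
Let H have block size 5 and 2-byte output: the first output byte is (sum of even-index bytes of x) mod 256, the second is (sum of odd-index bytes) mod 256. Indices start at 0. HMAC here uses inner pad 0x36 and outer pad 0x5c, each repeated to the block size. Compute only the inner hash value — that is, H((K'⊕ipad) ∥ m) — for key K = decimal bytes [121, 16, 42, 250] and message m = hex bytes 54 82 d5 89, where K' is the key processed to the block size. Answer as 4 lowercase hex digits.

ac1b

Key decimal bytes [121, 16, 42, 250] = 79 10 2a fa is 4 bytes ≤ B = 5; zero-pad to 5 bytes: K' = 79 10 2a fa 00.
K' ⊕ ipad = 4f 26 1c cc 36.
Inner input = 4f 26 1c cc 36 ∥ 54 82 d5 89.
Inner hash: even-index sum = 428 mod 256 = 172; odd-index sum = 539 mod 256 = 27 → ac 1b.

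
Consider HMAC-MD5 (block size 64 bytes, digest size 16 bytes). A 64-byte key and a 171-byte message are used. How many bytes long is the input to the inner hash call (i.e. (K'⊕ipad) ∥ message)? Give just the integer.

Key is 64 ≤ 64 bytes, zero-padded: |K'| = 64.
Inner input = (K'⊕ipad) ∥ m → 64 + 171 = 235 bytes.

235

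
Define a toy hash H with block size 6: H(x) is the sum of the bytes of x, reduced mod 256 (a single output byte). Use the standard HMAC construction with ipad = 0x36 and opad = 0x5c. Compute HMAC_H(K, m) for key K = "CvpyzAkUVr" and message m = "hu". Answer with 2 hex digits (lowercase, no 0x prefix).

Key "CvpyzAkUVr" = 43 76 70 79 7a 41 6b 55 56 72 is 10 bytes > B = 6, so hash it first: H(key) = e5, then zero-pad to 6 bytes: K' = e5 00 00 00 00 00.
K' ⊕ ipad = d3 36 36 36 36 36.  K' ⊕ opad = b9 5c 5c 5c 5c 5c.
Inner input = (K'⊕ipad) ∥ m = d3 36 36 36 36 36 ∥ 68 75.
Inner hash: sum = 211+54+54+54+54+54+104+117 = 702; mod 256 = 190 → be.
Outer input = (K'⊕opad) ∥ inner = b9 5c 5c 5c 5c 5c ∥ be.
Outer hash (tag): sum = 185+92+92+92+92+92+190 = 835; mod 256 = 67 → 43.

43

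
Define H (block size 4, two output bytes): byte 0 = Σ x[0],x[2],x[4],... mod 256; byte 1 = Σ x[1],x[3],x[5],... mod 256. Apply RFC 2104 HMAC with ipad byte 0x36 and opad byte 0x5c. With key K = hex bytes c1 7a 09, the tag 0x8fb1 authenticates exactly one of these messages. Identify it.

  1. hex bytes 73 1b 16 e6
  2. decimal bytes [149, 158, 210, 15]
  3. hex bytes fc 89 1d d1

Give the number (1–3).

2

Key hex bytes c1 7a 09 is 3 bytes ≤ B = 4; zero-pad to 4 bytes: K' = c1 7a 09 00.
K' ⊕ ipad = f7 4c 3f 36; K' ⊕ opad = 9d 26 55 5c.
m1: inner = H(f7 4c 3f 36 73 1b 16 e6) = bf 83; tag = H(9d 26 55 5c bf 83) = b105
m2: inner = H(f7 4c 3f 36 95 9e d2 0f) = 9d 2f; tag = H(9d 26 55 5c 9d 2f) = 8fb1 ← matches
m3: inner = H(f7 4c 3f 36 fc 89 1d d1) = 4f dc; tag = H(9d 26 55 5c 4f dc) = 415e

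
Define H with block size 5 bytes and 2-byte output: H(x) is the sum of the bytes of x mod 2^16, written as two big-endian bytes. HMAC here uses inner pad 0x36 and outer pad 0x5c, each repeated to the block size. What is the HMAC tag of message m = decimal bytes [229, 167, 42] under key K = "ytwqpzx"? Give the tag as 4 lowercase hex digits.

026e

Key "ytwqpzx" = 79 74 77 71 70 7a 78 is 7 bytes > B = 5, so hash it first: H(key) = 03 37, then zero-pad to 5 bytes: K' = 03 37 00 00 00.
K' ⊕ ipad = 35 01 36 36 36.  K' ⊕ opad = 5f 6b 5c 5c 5c.
Inner input = (K'⊕ipad) ∥ m = 35 01 36 36 36 ∥ e5 a7 2a.
Inner hash: sum = 53+1+54+54+54+229+167+42 = 654 → 02 8e.
Outer input = (K'⊕opad) ∥ inner = 5f 6b 5c 5c 5c ∥ 02 8e.
Outer hash (tag): sum = 95+107+92+92+92+2+142 = 622 → 02 6e.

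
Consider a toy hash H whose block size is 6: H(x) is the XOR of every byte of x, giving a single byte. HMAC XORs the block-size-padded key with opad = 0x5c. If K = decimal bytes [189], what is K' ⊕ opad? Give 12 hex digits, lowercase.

e15c5c5c5c5c

Key decimal bytes [189] = bd is 1 byte ≤ B = 6; zero-pad to 6 bytes: K' = bd 00 00 00 00 00.
XOR each byte with 0x5c: bd⊕5c=e1, 00⊕5c=5c, 00⊕5c=5c, 00⊕5c=5c, 00⊕5c=5c, 00⊕5c=5c.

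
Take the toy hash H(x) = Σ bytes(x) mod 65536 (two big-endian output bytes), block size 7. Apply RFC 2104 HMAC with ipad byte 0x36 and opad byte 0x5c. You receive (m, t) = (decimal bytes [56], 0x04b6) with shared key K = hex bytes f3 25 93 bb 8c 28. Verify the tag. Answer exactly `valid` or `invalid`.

Key hex bytes f3 25 93 bb 8c 28 is 6 bytes ≤ B = 7; zero-pad to 7 bytes: K' = f3 25 93 bb 8c 28 00.
K' ⊕ ipad = c5 13 a5 8d ba 1e 36; K' ⊕ opad = af 79 cf e7 d0 74 5c.
Inner hash: sum = 197+19+165+141+186+30+54+56 = 848 → 03 50.
Outer hash (recomputed tag): sum = 175+121+207+231+208+116+92+3+80 = 1233 → 04 d1.
Recomputed tag = 04d1; claimed = 04b6 → mismatch.

invalid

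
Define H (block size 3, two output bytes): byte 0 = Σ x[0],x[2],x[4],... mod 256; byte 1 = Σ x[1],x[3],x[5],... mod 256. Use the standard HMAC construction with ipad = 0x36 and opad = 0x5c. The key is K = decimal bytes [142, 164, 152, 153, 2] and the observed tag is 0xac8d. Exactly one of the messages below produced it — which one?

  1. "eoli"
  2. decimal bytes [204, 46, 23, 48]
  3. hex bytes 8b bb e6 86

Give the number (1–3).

Key decimal bytes [142, 164, 152, 153, 2] = 8e a4 98 99 02 is 5 bytes > B = 3, so hash it first: H(key) = 28 3d, then zero-pad to 3 bytes: K' = 28 3d 00.
K' ⊕ ipad = 1e 0b 36; K' ⊕ opad = 74 61 5c.
m1: inner = H(1e 0b 36 65 6f 6c 69) = 2c dc; tag = H(74 61 5c 2c dc) = ac8d ← matches
m2: inner = H(1e 0b 36 cc 2e 17 30) = b2 ee; tag = H(74 61 5c b2 ee) = be13
m3: inner = H(1e 0b 36 8b bb e6 86) = 95 7c; tag = H(74 61 5c 95 7c) = 4cf6

1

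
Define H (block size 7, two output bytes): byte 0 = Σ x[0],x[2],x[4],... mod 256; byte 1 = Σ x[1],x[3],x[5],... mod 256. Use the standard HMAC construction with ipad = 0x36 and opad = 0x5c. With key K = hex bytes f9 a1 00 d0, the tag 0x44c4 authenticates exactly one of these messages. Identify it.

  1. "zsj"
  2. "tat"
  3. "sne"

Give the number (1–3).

Key hex bytes f9 a1 00 d0 is 4 bytes ≤ B = 7; zero-pad to 7 bytes: K' = f9 a1 00 d0 00 00 00.
K' ⊕ ipad = cf 97 36 e6 36 36 36; K' ⊕ opad = a5 fd 5c 8c 5c 5c 5c.
m1: inner = H(cf 97 36 e6 36 36 36 7a 73 6a) = e4 97; tag = H(a5 fd 5c 8c 5c 5c 5c e4 97) = 50c9
m2: inner = H(cf 97 36 e6 36 36 36 74 61 74) = d2 9b; tag = H(a5 fd 5c 8c 5c 5c 5c d2 9b) = 54b7
m3: inner = H(cf 97 36 e6 36 36 36 73 6e 65) = df 8b; tag = H(a5 fd 5c 8c 5c 5c 5c df 8b) = 44c4 ← matches

3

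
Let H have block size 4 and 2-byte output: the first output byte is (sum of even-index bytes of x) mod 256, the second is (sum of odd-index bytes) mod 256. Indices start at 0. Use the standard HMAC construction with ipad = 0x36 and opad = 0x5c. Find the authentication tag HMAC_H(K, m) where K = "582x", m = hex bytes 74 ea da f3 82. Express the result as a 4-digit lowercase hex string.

aec1

Key "582x" = 35 38 32 78 is exactly B = 4 bytes: K' = 35 38 32 78.
K' ⊕ ipad = 03 0e 04 4e.  K' ⊕ opad = 69 64 6e 24.
Inner input = (K'⊕ipad) ∥ m = 03 0e 04 4e ∥ 74 ea da f3 82.
Inner hash: even-index sum = 471 mod 256 = 215; odd-index sum = 569 mod 256 = 57 → d7 39.
Outer input = (K'⊕opad) ∥ inner = 69 64 6e 24 ∥ d7 39.
Outer hash (tag): even-index sum = 430 mod 256 = 174; odd-index sum = 193 mod 256 = 193 → ae c1.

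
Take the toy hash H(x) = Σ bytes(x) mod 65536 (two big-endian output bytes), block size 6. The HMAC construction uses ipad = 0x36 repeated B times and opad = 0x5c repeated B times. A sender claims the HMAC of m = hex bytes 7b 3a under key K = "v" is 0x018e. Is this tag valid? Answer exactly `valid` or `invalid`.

invalid

Key "v" = 76 is 1 byte ≤ B = 6; zero-pad to 6 bytes: K' = 76 00 00 00 00 00.
K' ⊕ ipad = 40 36 36 36 36 36; K' ⊕ opad = 2a 5c 5c 5c 5c 5c.
Inner hash: sum = 64+54+54+54+54+54+123+58 = 515 → 02 03.
Outer hash (recomputed tag): sum = 42+92+92+92+92+92+2+3 = 507 → 01 fb.
Recomputed tag = 01fb; claimed = 018e → mismatch.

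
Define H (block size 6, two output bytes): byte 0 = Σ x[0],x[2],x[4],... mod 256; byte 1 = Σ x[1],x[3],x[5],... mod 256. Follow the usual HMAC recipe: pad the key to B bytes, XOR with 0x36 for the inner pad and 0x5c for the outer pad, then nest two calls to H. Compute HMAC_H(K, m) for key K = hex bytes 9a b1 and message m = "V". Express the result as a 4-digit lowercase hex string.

ec98

Key hex bytes 9a b1 is 2 bytes ≤ B = 6; zero-pad to 6 bytes: K' = 9a b1 00 00 00 00.
K' ⊕ ipad = ac 87 36 36 36 36.  K' ⊕ opad = c6 ed 5c 5c 5c 5c.
Inner input = (K'⊕ipad) ∥ m = ac 87 36 36 36 36 ∥ 56.
Inner hash: even-index sum = 366 mod 256 = 110; odd-index sum = 243 mod 256 = 243 → 6e f3.
Outer input = (K'⊕opad) ∥ inner = c6 ed 5c 5c 5c 5c ∥ 6e f3.
Outer hash (tag): even-index sum = 492 mod 256 = 236; odd-index sum = 664 mod 256 = 152 → ec 98.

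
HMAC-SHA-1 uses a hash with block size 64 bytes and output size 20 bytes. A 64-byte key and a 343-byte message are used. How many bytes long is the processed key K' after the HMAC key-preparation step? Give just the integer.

64

Key is 64 ≤ 64 bytes, zero-padded: |K'| = 64.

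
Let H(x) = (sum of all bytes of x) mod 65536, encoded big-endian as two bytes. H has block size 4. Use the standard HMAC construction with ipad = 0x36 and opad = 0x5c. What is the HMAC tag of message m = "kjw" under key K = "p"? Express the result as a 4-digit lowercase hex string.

Key "p" = 70 is 1 byte ≤ B = 4; zero-pad to 4 bytes: K' = 70 00 00 00.
K' ⊕ ipad = 46 36 36 36.  K' ⊕ opad = 2c 5c 5c 5c.
Inner input = (K'⊕ipad) ∥ m = 46 36 36 36 ∥ 6b 6a 77.
Inner hash: sum = 70+54+54+54+107+106+119 = 564 → 02 34.
Outer input = (K'⊕opad) ∥ inner = 2c 5c 5c 5c ∥ 02 34.
Outer hash (tag): sum = 44+92+92+92+2+52 = 374 → 01 76.

0176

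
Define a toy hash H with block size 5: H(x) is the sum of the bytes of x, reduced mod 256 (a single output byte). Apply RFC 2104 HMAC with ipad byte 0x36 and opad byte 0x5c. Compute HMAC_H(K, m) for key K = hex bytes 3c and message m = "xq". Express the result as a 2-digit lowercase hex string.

9b

Key hex bytes 3c is 1 byte ≤ B = 5; zero-pad to 5 bytes: K' = 3c 00 00 00 00.
K' ⊕ ipad = 0a 36 36 36 36.  K' ⊕ opad = 60 5c 5c 5c 5c.
Inner input = (K'⊕ipad) ∥ m = 0a 36 36 36 36 ∥ 78 71.
Inner hash: sum = 10+54+54+54+54+120+113 = 459; mod 256 = 203 → cb.
Outer input = (K'⊕opad) ∥ inner = 60 5c 5c 5c 5c ∥ cb.
Outer hash (tag): sum = 96+92+92+92+92+203 = 667; mod 256 = 155 → 9b.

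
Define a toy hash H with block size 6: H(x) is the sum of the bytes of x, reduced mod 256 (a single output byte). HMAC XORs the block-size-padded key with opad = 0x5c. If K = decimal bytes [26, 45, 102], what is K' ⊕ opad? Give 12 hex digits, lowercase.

46713a5c5c5c

Key decimal bytes [26, 45, 102] = 1a 2d 66 is 3 bytes ≤ B = 6; zero-pad to 6 bytes: K' = 1a 2d 66 00 00 00.
XOR each byte with 0x5c: 1a⊕5c=46, 2d⊕5c=71, 66⊕5c=3a, 00⊕5c=5c, 00⊕5c=5c, 00⊕5c=5c.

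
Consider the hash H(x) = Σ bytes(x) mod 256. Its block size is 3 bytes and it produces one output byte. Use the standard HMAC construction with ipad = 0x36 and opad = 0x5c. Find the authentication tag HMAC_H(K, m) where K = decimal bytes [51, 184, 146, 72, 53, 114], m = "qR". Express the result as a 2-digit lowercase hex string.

71

Key decimal bytes [51, 184, 146, 72, 53, 114] = 33 b8 92 48 35 72 is 6 bytes > B = 3, so hash it first: H(key) = 6c, then zero-pad to 3 bytes: K' = 6c 00 00.
K' ⊕ ipad = 5a 36 36.  K' ⊕ opad = 30 5c 5c.
Inner input = (K'⊕ipad) ∥ m = 5a 36 36 ∥ 71 52.
Inner hash: sum = 90+54+54+113+82 = 393; mod 256 = 137 → 89.
Outer input = (K'⊕opad) ∥ inner = 30 5c 5c ∥ 89.
Outer hash (tag): sum = 48+92+92+137 = 369; mod 256 = 113 → 71.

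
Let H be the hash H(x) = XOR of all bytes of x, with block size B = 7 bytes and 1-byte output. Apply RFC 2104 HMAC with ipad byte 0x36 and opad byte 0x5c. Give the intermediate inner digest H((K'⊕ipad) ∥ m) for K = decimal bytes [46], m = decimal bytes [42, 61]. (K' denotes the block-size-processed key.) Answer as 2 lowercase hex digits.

Key decimal bytes [46] = 2e is 1 byte ≤ B = 7; zero-pad to 7 bytes: K' = 2e 00 00 00 00 00 00.
K' ⊕ ipad = 18 36 36 36 36 36 36.
Inner input = 18 36 36 36 36 36 36 ∥ 2a 3d.
Inner hash: XOR 18⊕36⊕36⊕36⊕36⊕36⊕36⊕2a⊕3d = 0f.

0f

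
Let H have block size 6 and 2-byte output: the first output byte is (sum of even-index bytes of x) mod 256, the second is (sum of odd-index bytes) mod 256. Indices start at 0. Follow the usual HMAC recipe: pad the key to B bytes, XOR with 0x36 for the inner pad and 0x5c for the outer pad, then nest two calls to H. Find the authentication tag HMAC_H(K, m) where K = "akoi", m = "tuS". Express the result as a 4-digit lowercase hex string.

792f

Key "akoi" = 61 6b 6f 69 is 4 bytes ≤ B = 6; zero-pad to 6 bytes: K' = 61 6b 6f 69 00 00.
K' ⊕ ipad = 57 5d 59 5f 36 36.  K' ⊕ opad = 3d 37 33 35 5c 5c.
Inner input = (K'⊕ipad) ∥ m = 57 5d 59 5f 36 36 ∥ 74 75 53.
Inner hash: even-index sum = 429 mod 256 = 173; odd-index sum = 359 mod 256 = 103 → ad 67.
Outer input = (K'⊕opad) ∥ inner = 3d 37 33 35 5c 5c ∥ ad 67.
Outer hash (tag): even-index sum = 377 mod 256 = 121; odd-index sum = 303 mod 256 = 47 → 79 2f.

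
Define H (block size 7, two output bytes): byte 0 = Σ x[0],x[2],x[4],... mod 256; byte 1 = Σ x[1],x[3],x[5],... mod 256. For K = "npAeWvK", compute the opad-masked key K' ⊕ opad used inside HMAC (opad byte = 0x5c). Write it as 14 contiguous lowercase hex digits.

322c1d390b2a17

Key "npAeWvK" = 6e 70 41 65 57 76 4b is exactly B = 7 bytes: K' = 6e 70 41 65 57 76 4b.
XOR each byte with 0x5c: 6e⊕5c=32, 70⊕5c=2c, 41⊕5c=1d, 65⊕5c=39, 57⊕5c=0b, 76⊕5c=2a, 4b⊕5c=17.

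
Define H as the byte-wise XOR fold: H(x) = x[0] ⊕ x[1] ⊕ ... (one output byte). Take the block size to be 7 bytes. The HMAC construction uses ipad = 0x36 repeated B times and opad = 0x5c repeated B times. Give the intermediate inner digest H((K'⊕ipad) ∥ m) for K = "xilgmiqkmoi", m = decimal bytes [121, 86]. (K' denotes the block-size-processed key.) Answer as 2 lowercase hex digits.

Key "xilgmiqkmoi" = 78 69 6c 67 6d 69 71 6b 6d 6f 69 is 11 bytes > B = 7, so hash it first: H(key) = 6f, then zero-pad to 7 bytes: K' = 6f 00 00 00 00 00 00.
K' ⊕ ipad = 59 36 36 36 36 36 36.
Inner input = 59 36 36 36 36 36 36 ∥ 79 56.
Inner hash: XOR 59⊕36⊕36⊕36⊕36⊕36⊕36⊕79⊕56 = 76.

76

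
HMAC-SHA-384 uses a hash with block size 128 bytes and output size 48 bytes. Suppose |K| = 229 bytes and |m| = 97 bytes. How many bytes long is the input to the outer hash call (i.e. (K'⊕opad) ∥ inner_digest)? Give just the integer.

Key is 229 > 128 bytes, so it is hashed to 48 bytes then zero-padded to 128: |K'| = 128.
Outer input = (K'⊕opad) ∥ H(inner) → 128 + 48 = 176 bytes.

176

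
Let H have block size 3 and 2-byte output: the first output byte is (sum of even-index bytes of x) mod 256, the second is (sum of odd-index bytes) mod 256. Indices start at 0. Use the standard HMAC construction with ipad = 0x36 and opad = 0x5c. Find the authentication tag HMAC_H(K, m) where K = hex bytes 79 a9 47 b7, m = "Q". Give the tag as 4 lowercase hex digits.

9f68

Key hex bytes 79 a9 47 b7 is 4 bytes > B = 3, so hash it first: H(key) = c0 60, then zero-pad to 3 bytes: K' = c0 60 00.
K' ⊕ ipad = f6 56 36.  K' ⊕ opad = 9c 3c 5c.
Inner input = (K'⊕ipad) ∥ m = f6 56 36 ∥ 51.
Inner hash: even-index sum = 300 mod 256 = 44; odd-index sum = 167 mod 256 = 167 → 2c a7.
Outer input = (K'⊕opad) ∥ inner = 9c 3c 5c ∥ 2c a7.
Outer hash (tag): even-index sum = 415 mod 256 = 159; odd-index sum = 104 mod 256 = 104 → 9f 68.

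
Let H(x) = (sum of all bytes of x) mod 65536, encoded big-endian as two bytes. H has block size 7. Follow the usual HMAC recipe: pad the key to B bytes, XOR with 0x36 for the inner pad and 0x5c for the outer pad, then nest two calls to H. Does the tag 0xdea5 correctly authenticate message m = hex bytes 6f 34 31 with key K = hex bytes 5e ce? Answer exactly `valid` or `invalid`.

Key hex bytes 5e ce is 2 bytes ≤ B = 7; zero-pad to 7 bytes: K' = 5e ce 00 00 00 00 00.
K' ⊕ ipad = 68 f8 36 36 36 36 36; K' ⊕ opad = 02 92 5c 5c 5c 5c 5c.
Inner hash: sum = 104+248+54+54+54+54+54+111+52+49 = 834 → 03 42.
Outer hash (recomputed tag): sum = 2+146+92+92+92+92+92+3+66 = 677 → 02 a5.
Recomputed tag = 02a5; claimed = dea5 → mismatch.

invalid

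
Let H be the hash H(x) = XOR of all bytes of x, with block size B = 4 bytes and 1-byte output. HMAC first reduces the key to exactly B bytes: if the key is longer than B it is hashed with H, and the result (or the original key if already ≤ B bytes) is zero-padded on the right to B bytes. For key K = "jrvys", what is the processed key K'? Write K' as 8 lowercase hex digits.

|K| = 5 > B = 4, so first hash the key.
H(K): XOR 6a⊕72⊕76⊕79⊕73 = 64.
Zero-pad H(K) = 64 to 4 bytes: K' = 64 00 00 00.

64000000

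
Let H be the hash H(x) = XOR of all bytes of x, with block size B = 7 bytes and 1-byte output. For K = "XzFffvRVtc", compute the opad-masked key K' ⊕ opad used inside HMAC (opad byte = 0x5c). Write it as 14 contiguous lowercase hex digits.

5d5c5c5c5c5c5c

Key "XzFffvRVtc" = 58 7a 46 66 66 76 52 56 74 63 is 10 bytes > B = 7, so hash it first: H(key) = 01, then zero-pad to 7 bytes: K' = 01 00 00 00 00 00 00.
XOR each byte with 0x5c: 01⊕5c=5d, 00⊕5c=5c, 00⊕5c=5c, 00⊕5c=5c, 00⊕5c=5c, 00⊕5c=5c, 00⊕5c=5c.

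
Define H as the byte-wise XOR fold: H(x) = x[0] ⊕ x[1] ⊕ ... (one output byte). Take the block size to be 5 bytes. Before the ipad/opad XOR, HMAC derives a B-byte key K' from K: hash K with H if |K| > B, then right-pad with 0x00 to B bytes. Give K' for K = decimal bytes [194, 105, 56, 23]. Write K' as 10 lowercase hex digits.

Key decimal bytes [194, 105, 56, 23] = c2 69 38 17 is 4 bytes ≤ B = 5; zero-pad to 5 bytes: K' = c2 69 38 17 00.

c269381700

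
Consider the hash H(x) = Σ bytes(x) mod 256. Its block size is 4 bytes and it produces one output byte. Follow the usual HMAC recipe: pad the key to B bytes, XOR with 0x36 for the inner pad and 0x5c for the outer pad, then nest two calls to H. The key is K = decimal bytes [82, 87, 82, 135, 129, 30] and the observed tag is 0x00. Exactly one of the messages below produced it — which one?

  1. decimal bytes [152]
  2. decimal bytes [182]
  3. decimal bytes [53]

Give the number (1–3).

2

Key decimal bytes [82, 87, 82, 135, 129, 30] = 52 57 52 87 81 1e is 6 bytes > B = 4, so hash it first: H(key) = 21, then zero-pad to 4 bytes: K' = 21 00 00 00.
K' ⊕ ipad = 17 36 36 36; K' ⊕ opad = 7d 5c 5c 5c.
m1: inner = H(17 36 36 36 98) = 51; tag = H(7d 5c 5c 5c 51) = e2
m2: inner = H(17 36 36 36 b6) = 6f; tag = H(7d 5c 5c 5c 6f) = 00 ← matches
m3: inner = H(17 36 36 36 35) = ee; tag = H(7d 5c 5c 5c ee) = 7f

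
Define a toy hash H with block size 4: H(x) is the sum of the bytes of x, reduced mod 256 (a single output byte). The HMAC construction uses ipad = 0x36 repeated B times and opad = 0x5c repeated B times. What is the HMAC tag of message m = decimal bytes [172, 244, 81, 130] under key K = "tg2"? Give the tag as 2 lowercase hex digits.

Key "tg2" = 74 67 32 is 3 bytes ≤ B = 4; zero-pad to 4 bytes: K' = 74 67 32 00.
K' ⊕ ipad = 42 51 04 36.  K' ⊕ opad = 28 3b 6e 5c.
Inner input = (K'⊕ipad) ∥ m = 42 51 04 36 ∥ ac f4 51 82.
Inner hash: sum = 66+81+4+54+172+244+81+130 = 832; mod 256 = 64 → 40.
Outer input = (K'⊕opad) ∥ inner = 28 3b 6e 5c ∥ 40.
Outer hash (tag): sum = 40+59+110+92+64 = 365; mod 256 = 109 → 6d.

6d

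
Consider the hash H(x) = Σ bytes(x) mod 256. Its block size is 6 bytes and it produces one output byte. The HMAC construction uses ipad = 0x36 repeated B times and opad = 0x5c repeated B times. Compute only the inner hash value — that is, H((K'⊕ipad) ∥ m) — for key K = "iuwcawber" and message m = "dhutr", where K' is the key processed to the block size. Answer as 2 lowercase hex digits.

34

Key "iuwcawber" = 69 75 77 63 61 77 62 65 72 is 9 bytes > B = 6, so hash it first: H(key) = c9, then zero-pad to 6 bytes: K' = c9 00 00 00 00 00.
K' ⊕ ipad = ff 36 36 36 36 36.
Inner input = ff 36 36 36 36 36 ∥ 64 68 75 74 72.
Inner hash: sum = 255+54+54+54+54+54+100+104+117+116+114 = 1076; mod 256 = 52 → 34.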